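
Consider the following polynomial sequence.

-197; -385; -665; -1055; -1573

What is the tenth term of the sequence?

-6713

D1: -188 , -280 , -390 , -518
D2: -92 , -110 , -128
D3: -18 , -18
Constant third difference = -18, so extend:
-128 − 18 = -146;  -518 − 146 = -664;  -1573 − 664 = -2237
-146 − 18 = -164;  -664 − 164 = -828;  -2237 − 828 = -3065
-164 − 18 = -182;  -828 − 182 = -1010;  -3065 − 1010 = -4075
-182 − 18 = -200;  -1010 − 200 = -1210;  -4075 − 1210 = -5285
-200 − 18 = -218;  -1210 − 218 = -1428;  -5285 − 1428 = -6713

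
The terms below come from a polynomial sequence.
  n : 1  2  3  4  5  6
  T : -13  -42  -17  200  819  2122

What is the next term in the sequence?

First differences: -29, 25, 217, 619, 1303
Second differences: 54, 192, 402, 684
Third differences: 138, 210, 282
Fourth differences: 72, 72
Constant fourth difference = 72, so extend:
282 + 72 = 354;  684 + 354 = 1038;  1303 + 1038 = 2341;  2122 + 2341 = 4463

4463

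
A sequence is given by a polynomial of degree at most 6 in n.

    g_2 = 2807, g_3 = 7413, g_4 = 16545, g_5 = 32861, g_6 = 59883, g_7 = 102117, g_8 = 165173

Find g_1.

813

D1: 4606, 9132, 16316, 27022, 42234, 63056
D2: 4526, 7184, 10706, 15212, 20822
D3: 2658, 3522, 4506, 5610
D4: 864, 984, 1104
D5: 120, 120
The fifth differences are constant at 120.
Work back: 864 − 120 = 744;  2658 − 744 = 1914;  4526 − 1914 = 2612;  4606 − 2612 = 1994;  2807 − 1994 = 813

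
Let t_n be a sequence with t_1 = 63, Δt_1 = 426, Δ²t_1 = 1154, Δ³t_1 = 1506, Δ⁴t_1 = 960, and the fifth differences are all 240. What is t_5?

15675

Build the table forward from the leading diagonal:
Δ⁵: 240  240  240  240  240
Δ⁴: 960  1200  1440  1680  1920
Δ³: 1506  2466  3666  5106  6786
Δ²: 1154  2660  5126  8792  13898
Δ: 426  1580  4240  9366  18158
t: 63  489  2069  6309  15675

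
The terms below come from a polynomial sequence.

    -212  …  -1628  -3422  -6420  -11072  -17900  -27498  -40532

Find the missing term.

-660

Using the last 7 terms:
Δ: -1794  -2998  -4652  -6828  -9598  -13034
Δ²: -1204  -1654  -2176  -2770  -3436
Δ³: -450  -522  -594  -666
Δ⁴: -72  -72  -72
Constant fourth difference = -72.
Extend backward: -450 + 72 = -378;  -1204 + 378 = -826;  -1794 + 826 = -968;  -1628 + 968 = -660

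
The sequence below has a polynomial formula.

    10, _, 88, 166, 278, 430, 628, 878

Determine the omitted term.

Using the last 6 terms:
D1: 78, 112, 152, 198, 250
D2: 34, 40, 46, 52
D3: 6, 6, 6
Constant third difference = 6.
Extend backward: 34 − 6 = 28;  78 − 28 = 50;  88 − 50 = 38

38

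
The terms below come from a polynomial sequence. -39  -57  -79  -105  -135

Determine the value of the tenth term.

-345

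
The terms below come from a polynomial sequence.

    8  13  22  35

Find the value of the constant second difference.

4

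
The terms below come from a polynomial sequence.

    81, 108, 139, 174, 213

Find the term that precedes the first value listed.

58

27, 31, 35, 39
4, 4, 4
The second differences are constant at 4.
Work back: 27 − 4 = 23;  81 − 23 = 58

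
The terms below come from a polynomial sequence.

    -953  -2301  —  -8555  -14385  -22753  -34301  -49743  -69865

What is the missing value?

-4693

Using the last 6 terms:
Δ: -5830, -8368, -11548, -15442, -20122
Δ²: -2538, -3180, -3894, -4680
Δ³: -642, -714, -786
Δ⁴: -72, -72
Constant fourth difference = -72.
Extend backward: -642 + 72 = -570;  -2538 + 570 = -1968;  -5830 + 1968 = -3862;  -8555 + 3862 = -4693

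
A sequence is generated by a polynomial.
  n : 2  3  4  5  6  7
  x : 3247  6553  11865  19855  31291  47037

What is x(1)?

D1: 3306  5312  7990  11436  15746
D2: 2006  2678  3446  4310
D3: 672  768  864
D4: 96  96
The fourth differences are constant at 96.
Work back: 672 − 96 = 576;  2006 − 576 = 1430;  3306 − 1430 = 1876;  3247 − 1876 = 1371

1371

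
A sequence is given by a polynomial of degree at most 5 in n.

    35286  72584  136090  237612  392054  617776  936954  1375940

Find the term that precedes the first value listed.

15124

D1: 37298  63506  101522  154442  225722  319178  438986
D2: 26208  38016  52920  71280  93456  119808
D3: 11808  14904  18360  22176  26352
D4: 3096  3456  3816  4176
D5: 360  360  360
The fifth differences are constant at 360.
Work back: 3096 − 360 = 2736;  11808 − 2736 = 9072;  26208 − 9072 = 17136;  37298 − 17136 = 20162;  35286 − 20162 = 15124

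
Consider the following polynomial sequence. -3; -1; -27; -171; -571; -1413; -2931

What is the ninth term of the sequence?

2  -26  -144  -400  -842  -1518
-28  -118  -256  -442  -676
-90  -138  -186  -234
-48  -48  -48
Fourth differences constant at -48.
-234 − 48 = -282;  -676 − 282 = -958;  -1518 − 958 = -2476;  -2931 − 2476 = -5407
-282 − 48 = -330;  -958 − 330 = -1288;  -2476 − 1288 = -3764;  -5407 − 3764 = -9171

-9171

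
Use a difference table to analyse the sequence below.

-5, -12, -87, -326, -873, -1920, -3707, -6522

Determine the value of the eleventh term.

-24735

D1: -7, -75, -239, -547, -1047, -1787, -2815
D2: -68, -164, -308, -500, -740, -1028
D3: -96, -144, -192, -240, -288
D4: -48, -48, -48, -48
Fourth differences constant at -48.
-288 − 48 = -336;  -1028 − 336 = -1364;  -2815 − 1364 = -4179;  -6522 − 4179 = -10701
-336 − 48 = -384;  -1364 − 384 = -1748;  -4179 − 1748 = -5927;  -10701 − 5927 = -16628
-384 − 48 = -432;  -1748 − 432 = -2180;  -5927 − 2180 = -8107;  -16628 − 8107 = -24735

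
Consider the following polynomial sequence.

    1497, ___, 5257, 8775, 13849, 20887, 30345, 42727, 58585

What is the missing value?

Using the last 7 terms:
3518  5074  7038  9458  12382  15858
1556  1964  2420  2924  3476
408  456  504  552
48  48  48
Constant fourth difference = 48.
Extend backward: 408 − 48 = 360;  1556 − 360 = 1196;  3518 − 1196 = 2322;  5257 − 2322 = 2935

2935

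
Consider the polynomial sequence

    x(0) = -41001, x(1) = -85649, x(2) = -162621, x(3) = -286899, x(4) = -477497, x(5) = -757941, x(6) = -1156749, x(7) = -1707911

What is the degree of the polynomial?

5

Δ: -44648, -76972, -124278, -190598, -280444, -398808, -551162
Δ²: -32324, -47306, -66320, -89846, -118364, -152354
Δ³: -14982, -19014, -23526, -28518, -33990
Δ⁴: -4032, -4512, -4992, -5472
Δ⁵: -480, -480, -480
The fifth differences are constant, so the polynomial has degree 5.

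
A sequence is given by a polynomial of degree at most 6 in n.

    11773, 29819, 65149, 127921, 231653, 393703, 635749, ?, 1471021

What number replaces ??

Using the first 7 terms:
First differences: 18046  35330  62772  103732  162050  242046
Second differences: 17284  27442  40960  58318  79996
Third differences: 10158  13518  17358  21678
Fourth differences: 3360  3840  4320
Fifth differences: 480  480
Constant fifth difference = 480.
Extend forward: 4320 + 480 = 4800;  21678 + 4800 = 26478;  79996 + 26478 = 106474;  242046 + 106474 = 348520;  635749 + 348520 = 984269

984269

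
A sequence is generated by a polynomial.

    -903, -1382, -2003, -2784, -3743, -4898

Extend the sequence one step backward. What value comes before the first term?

-548

First differences: -479  -621  -781  -959  -1155
Second differences: -142  -160  -178  -196
Third differences: -18  -18  -18
The third differences are constant at -18.
Work back: -142 + 18 = -124;  -479 + 124 = -355;  -903 + 355 = -548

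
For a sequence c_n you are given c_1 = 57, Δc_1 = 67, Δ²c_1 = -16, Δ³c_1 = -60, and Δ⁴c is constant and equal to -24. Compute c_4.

150

Build the table forward from the leading diagonal:
D4: -24  -24  -24  -24
D3: -60  -84  -108  -132
D2: -16  -76  -160  -268
D1: 67  51  -25  -185
c: 57  124  175  150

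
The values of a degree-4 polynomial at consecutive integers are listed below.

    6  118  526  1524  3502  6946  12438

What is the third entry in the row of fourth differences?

96

Δ: 112, 408, 998, 1978, 3444, 5492
Δ²: 296, 590, 980, 1466, 2048
Δ³: 294, 390, 486, 582
Δ⁴: 96, 96, 96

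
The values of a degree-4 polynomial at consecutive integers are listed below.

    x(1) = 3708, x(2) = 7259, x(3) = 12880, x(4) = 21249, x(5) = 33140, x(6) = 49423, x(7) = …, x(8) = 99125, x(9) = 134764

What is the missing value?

71064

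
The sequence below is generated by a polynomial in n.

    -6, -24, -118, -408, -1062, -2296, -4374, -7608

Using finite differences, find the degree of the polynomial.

D1: -18, -94, -290, -654, -1234, -2078, -3234
D2: -76, -196, -364, -580, -844, -1156
D3: -120, -168, -216, -264, -312
D4: -48, -48, -48, -48
The fourth differences are constant, so the polynomial has degree 4.

4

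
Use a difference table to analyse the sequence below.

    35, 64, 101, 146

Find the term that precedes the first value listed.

First differences: 29, 37, 45
Second differences: 8, 8
The second differences are constant at 8.
Work back: 29 − 8 = 21;  35 − 21 = 14

14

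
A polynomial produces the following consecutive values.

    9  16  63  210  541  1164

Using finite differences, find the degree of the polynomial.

D1: 7, 47, 147, 331, 623
D2: 40, 100, 184, 292
D3: 60, 84, 108
D4: 24, 24
The fourth differences are constant, so the polynomial has degree 4.

4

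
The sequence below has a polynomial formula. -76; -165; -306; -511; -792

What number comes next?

Δ: -89, -141, -205, -281
Δ²: -52, -64, -76
Δ³: -12, -12
Third differences constant at -12.
-76 − 12 = -88;  -281 − 88 = -369;  -792 − 369 = -1161

-1161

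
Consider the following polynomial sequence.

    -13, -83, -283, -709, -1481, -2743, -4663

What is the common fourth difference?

D1: -70, -200, -426, -772, -1262, -1920
D2: -130, -226, -346, -490, -658
D3: -96, -120, -144, -168
D4: -24, -24, -24

-24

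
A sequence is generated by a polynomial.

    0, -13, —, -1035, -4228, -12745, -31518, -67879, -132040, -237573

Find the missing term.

Using the last 7 terms:
First differences: -3193, -8517, -18773, -36361, -64161, -105533
Second differences: -5324, -10256, -17588, -27800, -41372
Third differences: -4932, -7332, -10212, -13572
Fourth differences: -2400, -2880, -3360
Fifth differences: -480, -480
Constant fifth difference = -480.
Extend backward: -2400 + 480 = -1920;  -4932 + 1920 = -3012;  -5324 + 3012 = -2312;  -3193 + 2312 = -881;  -1035 + 881 = -154

-154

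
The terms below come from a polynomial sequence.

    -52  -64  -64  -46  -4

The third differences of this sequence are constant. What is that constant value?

6

Δ: -12, 0, 18, 42
Δ²: 12, 18, 24
Δ³: 6, 6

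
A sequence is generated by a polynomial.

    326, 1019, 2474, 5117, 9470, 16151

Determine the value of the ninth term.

57782

D1: 693, 1455, 2643, 4353, 6681
D2: 762, 1188, 1710, 2328
D3: 426, 522, 618
D4: 96, 96
The fourth differences are constant (96).
618 + 96 = 714;  2328 + 714 = 3042;  6681 + 3042 = 9723;  16151 + 9723 = 25874
714 + 96 = 810;  3042 + 810 = 3852;  9723 + 3852 = 13575;  25874 + 13575 = 39449
810 + 96 = 906;  3852 + 906 = 4758;  13575 + 4758 = 18333;  39449 + 18333 = 57782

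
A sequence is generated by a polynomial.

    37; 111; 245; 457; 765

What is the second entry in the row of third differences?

18

First differences: 74, 134, 212, 308
Second differences: 60, 78, 96
Third differences: 18, 18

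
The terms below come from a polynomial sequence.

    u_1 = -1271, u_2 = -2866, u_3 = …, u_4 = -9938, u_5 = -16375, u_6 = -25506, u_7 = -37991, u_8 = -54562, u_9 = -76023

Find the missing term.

Using the last 6 terms:
-6437  -9131  -12485  -16571  -21461
-2694  -3354  -4086  -4890
-660  -732  -804
-72  -72
Constant fourth difference = -72.
Extend backward: -660 + 72 = -588;  -2694 + 588 = -2106;  -6437 + 2106 = -4331;  -9938 + 4331 = -5607

-5607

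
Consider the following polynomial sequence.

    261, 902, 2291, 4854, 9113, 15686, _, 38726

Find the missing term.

25287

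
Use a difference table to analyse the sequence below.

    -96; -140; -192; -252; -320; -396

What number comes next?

-480

First differences: -44, -52, -60, -68, -76
Second differences: -8, -8, -8, -8
Constant second difference = -8, so extend:
-76 − 8 = -84;  -396 − 84 = -480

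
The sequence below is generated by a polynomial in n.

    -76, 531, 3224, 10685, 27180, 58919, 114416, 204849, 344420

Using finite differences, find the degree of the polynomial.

5

Δ: 607, 2693, 7461, 16495, 31739, 55497, 90433, 139571
Δ²: 2086, 4768, 9034, 15244, 23758, 34936, 49138
Δ³: 2682, 4266, 6210, 8514, 11178, 14202
Δ⁴: 1584, 1944, 2304, 2664, 3024
Δ⁵: 360, 360, 360, 360
The fifth differences are constant, so the polynomial has degree 5.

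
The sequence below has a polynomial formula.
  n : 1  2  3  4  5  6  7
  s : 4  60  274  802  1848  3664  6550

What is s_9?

First differences: 56, 214, 528, 1046, 1816, 2886
Second differences: 158, 314, 518, 770, 1070
Third differences: 156, 204, 252, 300
Fourth differences: 48, 48, 48
The fourth differences are constant (48).
300 + 48 = 348;  1070 + 348 = 1418;  2886 + 1418 = 4304;  6550 + 4304 = 10854
348 + 48 = 396;  1418 + 396 = 1814;  4304 + 1814 = 6118;  10854 + 6118 = 16972

16972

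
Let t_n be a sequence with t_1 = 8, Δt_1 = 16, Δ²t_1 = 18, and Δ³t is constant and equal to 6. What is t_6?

Build the table forward from the leading diagonal:
Δ³: 6, 6, 6, 6, 6, 6
Δ²: 18, 24, 30, 36, 42, 48
Δ: 16, 34, 58, 88, 124, 166
t: 8, 24, 58, 116, 204, 328

328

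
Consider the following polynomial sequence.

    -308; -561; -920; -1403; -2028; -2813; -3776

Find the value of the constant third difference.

-18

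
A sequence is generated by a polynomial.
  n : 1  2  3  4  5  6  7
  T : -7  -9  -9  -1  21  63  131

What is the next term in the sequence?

-2, 0, 8, 22, 42, 68
2, 8, 14, 20, 26
6, 6, 6, 6
Constant third difference = 6, so extend:
26 + 6 = 32;  68 + 32 = 100;  131 + 100 = 231

231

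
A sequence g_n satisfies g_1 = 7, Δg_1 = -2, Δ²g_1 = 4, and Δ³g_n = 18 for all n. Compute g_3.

Build the table forward from the leading diagonal:
Δ³: 18  18  18
Δ²: 4  22  40
Δ: -2  2  24
g: 7  5  7

7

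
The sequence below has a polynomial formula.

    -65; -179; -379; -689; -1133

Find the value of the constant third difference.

-24

D1: -114, -200, -310, -444
D2: -86, -110, -134
D3: -24, -24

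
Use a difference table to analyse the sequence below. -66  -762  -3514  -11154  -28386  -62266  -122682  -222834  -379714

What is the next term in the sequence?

Δ: -696, -2752, -7640, -17232, -33880, -60416, -100152, -156880
Δ²: -2056, -4888, -9592, -16648, -26536, -39736, -56728
Δ³: -2832, -4704, -7056, -9888, -13200, -16992
Δ⁴: -1872, -2352, -2832, -3312, -3792
Δ⁵: -480, -480, -480, -480
The fifth differences are constant (-480).
-3792 − 480 = -4272;  -16992 − 4272 = -21264;  -56728 − 21264 = -77992;  -156880 − 77992 = -234872;  -379714 − 234872 = -614586

-614586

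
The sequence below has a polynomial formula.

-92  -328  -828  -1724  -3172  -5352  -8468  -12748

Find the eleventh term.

Δ: -236, -500, -896, -1448, -2180, -3116, -4280
Δ²: -264, -396, -552, -732, -936, -1164
Δ³: -132, -156, -180, -204, -228
Δ⁴: -24, -24, -24, -24
The fourth differences are constant (-24).
-228 − 24 = -252;  -1164 − 252 = -1416;  -4280 − 1416 = -5696;  -12748 − 5696 = -18444
-252 − 24 = -276;  -1416 − 276 = -1692;  -5696 − 1692 = -7388;  -18444 − 7388 = -25832
-276 − 24 = -300;  -1692 − 300 = -1992;  -7388 − 1992 = -9380;  -25832 − 9380 = -35212

-35212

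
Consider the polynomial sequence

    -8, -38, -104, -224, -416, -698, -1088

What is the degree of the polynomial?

-30, -66, -120, -192, -282, -390
-36, -54, -72, -90, -108
-18, -18, -18, -18
The third differences are constant, so the polynomial has degree 3.

3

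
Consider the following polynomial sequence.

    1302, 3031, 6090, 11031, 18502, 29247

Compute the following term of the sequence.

44106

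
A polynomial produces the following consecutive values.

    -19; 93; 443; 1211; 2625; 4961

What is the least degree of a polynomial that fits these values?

4

Δ: 112, 350, 768, 1414, 2336
Δ²: 238, 418, 646, 922
Δ³: 180, 228, 276
Δ⁴: 48, 48
The fourth differences are constant, so the polynomial has degree 4.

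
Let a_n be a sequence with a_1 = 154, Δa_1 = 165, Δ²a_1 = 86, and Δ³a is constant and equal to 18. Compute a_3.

570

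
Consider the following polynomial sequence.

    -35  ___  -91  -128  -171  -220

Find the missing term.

-60

Using the last 4 terms:
Δ: -37  -43  -49
Δ²: -6  -6
Constant second difference = -6.
Extend backward: -37 + 6 = -31;  -91 + 31 = -60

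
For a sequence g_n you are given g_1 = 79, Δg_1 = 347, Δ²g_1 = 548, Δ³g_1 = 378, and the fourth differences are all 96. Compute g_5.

Build the table forward from the leading diagonal:
D4: 96  96  96  96  96
D3: 378  474  570  666  762
D2: 548  926  1400  1970  2636
D1: 347  895  1821  3221  5191
g: 79  426  1321  3142  6363

6363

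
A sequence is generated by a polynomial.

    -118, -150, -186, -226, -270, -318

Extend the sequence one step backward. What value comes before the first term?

Δ: -32  -36  -40  -44  -48
Δ²: -4  -4  -4  -4
The second differences are constant at -4.
Work back: -32 + 4 = -28;  -118 + 28 = -90

-90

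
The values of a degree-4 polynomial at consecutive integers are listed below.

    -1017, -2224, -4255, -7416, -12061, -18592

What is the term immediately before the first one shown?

-1207, -2031, -3161, -4645, -6531
-824, -1130, -1484, -1886
-306, -354, -402
-48, -48
The fourth differences are constant at -48.
Work back: -306 + 48 = -258;  -824 + 258 = -566;  -1207 + 566 = -641;  -1017 + 641 = -376

-376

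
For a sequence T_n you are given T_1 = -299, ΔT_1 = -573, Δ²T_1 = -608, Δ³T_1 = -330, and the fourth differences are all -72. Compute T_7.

Build the table forward from the leading diagonal:
Fourth differences: -72, -72, -72, -72, -72, -72, -72
Third differences: -330, -402, -474, -546, -618, -690, -762
Second differences: -608, -938, -1340, -1814, -2360, -2978, -3668
First differences: -573, -1181, -2119, -3459, -5273, -7633, -10611
T: -299, -872, -2053, -4172, -7631, -12904, -20537

-20537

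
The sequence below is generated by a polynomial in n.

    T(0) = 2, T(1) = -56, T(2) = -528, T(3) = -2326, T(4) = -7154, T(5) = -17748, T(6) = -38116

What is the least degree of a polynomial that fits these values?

5

Δ: -58, -472, -1798, -4828, -10594, -20368
Δ²: -414, -1326, -3030, -5766, -9774
Δ³: -912, -1704, -2736, -4008
Δ⁴: -792, -1032, -1272
Δ⁵: -240, -240
The fifth differences are constant, so the polynomial has degree 5.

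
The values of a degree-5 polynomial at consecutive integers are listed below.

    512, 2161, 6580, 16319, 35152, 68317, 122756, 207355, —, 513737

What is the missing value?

Using the first 8 terms:
D1: 1649, 4419, 9739, 18833, 33165, 54439, 84599
D2: 2770, 5320, 9094, 14332, 21274, 30160
D3: 2550, 3774, 5238, 6942, 8886
D4: 1224, 1464, 1704, 1944
D5: 240, 240, 240
Constant fifth difference = 240.
Extend forward: 1944 + 240 = 2184;  8886 + 2184 = 11070;  30160 + 11070 = 41230;  84599 + 41230 = 125829;  207355 + 125829 = 333184

333184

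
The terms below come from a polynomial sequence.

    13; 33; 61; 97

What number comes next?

141

20, 28, 36
8, 8
The second differences are constant (8).
36 + 8 = 44;  97 + 44 = 141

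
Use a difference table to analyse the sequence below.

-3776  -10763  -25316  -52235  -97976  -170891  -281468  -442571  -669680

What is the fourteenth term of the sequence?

First differences: -6987 , -14553 , -26919 , -45741 , -72915 , -110577 , -161103 , -227109
Second differences: -7566 , -12366 , -18822 , -27174 , -37662 , -50526 , -66006
Third differences: -4800 , -6456 , -8352 , -10488 , -12864 , -15480
Fourth differences: -1656 , -1896 , -2136 , -2376 , -2616
Fifth differences: -240 , -240 , -240 , -240
Constant fifth difference = -240, so extend:
-2616 − 240 = -2856;  -15480 − 2856 = -18336;  -66006 − 18336 = -84342;  -227109 − 84342 = -311451;  -669680 − 311451 = -981131
-2856 − 240 = -3096;  -18336 − 3096 = -21432;  -84342 − 21432 = -105774;  -311451 − 105774 = -417225;  -981131 − 417225 = -1398356
-3096 − 240 = -3336;  -21432 − 3336 = -24768;  -105774 − 24768 = -130542;  -417225 − 130542 = -547767;  -1398356 − 547767 = -1946123
-3336 − 240 = -3576;  -24768 − 3576 = -28344;  -130542 − 28344 = -158886;  -547767 − 158886 = -706653;  -1946123 − 706653 = -2652776
-3576 − 240 = -3816;  -28344 − 3816 = -32160;  -158886 − 32160 = -191046;  -706653 − 191046 = -897699;  -2652776 − 897699 = -3550475

-3550475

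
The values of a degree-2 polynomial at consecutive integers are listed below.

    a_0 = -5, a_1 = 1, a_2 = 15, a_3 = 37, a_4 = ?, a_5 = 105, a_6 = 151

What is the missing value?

Using the first 4 terms:
First differences: 6, 14, 22
Second differences: 8, 8
Constant second difference = 8.
Extend forward: 22 + 8 = 30;  37 + 30 = 67

67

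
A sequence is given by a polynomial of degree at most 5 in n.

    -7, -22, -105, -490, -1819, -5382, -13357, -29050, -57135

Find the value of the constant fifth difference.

-240

First differences: -15, -83, -385, -1329, -3563, -7975, -15693, -28085
Second differences: -68, -302, -944, -2234, -4412, -7718, -12392
Third differences: -234, -642, -1290, -2178, -3306, -4674
Fourth differences: -408, -648, -888, -1128, -1368
Fifth differences: -240, -240, -240, -240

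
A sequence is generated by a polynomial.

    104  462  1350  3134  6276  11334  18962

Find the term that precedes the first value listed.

D1: 358, 888, 1784, 3142, 5058, 7628
D2: 530, 896, 1358, 1916, 2570
D3: 366, 462, 558, 654
D4: 96, 96, 96
The fourth differences are constant at 96.
Work back: 366 − 96 = 270;  530 − 270 = 260;  358 − 260 = 98;  104 − 98 = 6

6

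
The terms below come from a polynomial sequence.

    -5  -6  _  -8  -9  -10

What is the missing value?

-7

Using the last 3 terms:
-1, -1
Constant first difference = -1.
Extend backward: -8 + 1 = -7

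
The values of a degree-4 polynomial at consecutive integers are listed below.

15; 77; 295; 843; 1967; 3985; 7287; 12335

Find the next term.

First differences: 62, 218, 548, 1124, 2018, 3302, 5048
Second differences: 156, 330, 576, 894, 1284, 1746
Third differences: 174, 246, 318, 390, 462
Fourth differences: 72, 72, 72, 72
Fourth differences constant at 72.
462 + 72 = 534;  1746 + 534 = 2280;  5048 + 2280 = 7328;  12335 + 7328 = 19663

19663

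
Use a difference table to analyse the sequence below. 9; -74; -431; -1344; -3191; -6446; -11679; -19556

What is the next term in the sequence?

-30839

D1: -83, -357, -913, -1847, -3255, -5233, -7877
D2: -274, -556, -934, -1408, -1978, -2644
D3: -282, -378, -474, -570, -666
D4: -96, -96, -96, -96
The fourth differences are constant (-96).
-666 − 96 = -762;  -2644 − 762 = -3406;  -7877 − 3406 = -11283;  -19556 − 11283 = -30839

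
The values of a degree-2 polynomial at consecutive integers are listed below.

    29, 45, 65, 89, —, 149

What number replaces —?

Using the first 4 terms:
16, 20, 24
4, 4
Constant second difference = 4.
Extend forward: 24 + 4 = 28;  89 + 28 = 117

117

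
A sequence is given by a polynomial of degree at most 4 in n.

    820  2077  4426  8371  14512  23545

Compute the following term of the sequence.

First differences: 1257  2349  3945  6141  9033
Second differences: 1092  1596  2196  2892
Third differences: 504  600  696
Fourth differences: 96  96
Fourth differences constant at 96.
696 + 96 = 792;  2892 + 792 = 3684;  9033 + 3684 = 12717;  23545 + 12717 = 36262

36262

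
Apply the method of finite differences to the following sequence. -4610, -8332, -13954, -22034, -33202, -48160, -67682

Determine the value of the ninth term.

-123874

First differences: -3722, -5622, -8080, -11168, -14958, -19522
Second differences: -1900, -2458, -3088, -3790, -4564
Third differences: -558, -630, -702, -774
Fourth differences: -72, -72, -72
Fourth differences constant at -72.
-774 − 72 = -846;  -4564 − 846 = -5410;  -19522 − 5410 = -24932;  -67682 − 24932 = -92614
-846 − 72 = -918;  -5410 − 918 = -6328;  -24932 − 6328 = -31260;  -92614 − 31260 = -123874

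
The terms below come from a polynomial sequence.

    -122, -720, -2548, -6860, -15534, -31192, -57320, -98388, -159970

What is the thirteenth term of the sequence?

First differences: -598, -1828, -4312, -8674, -15658, -26128, -41068, -61582
Second differences: -1230, -2484, -4362, -6984, -10470, -14940, -20514
Third differences: -1254, -1878, -2622, -3486, -4470, -5574
Fourth differences: -624, -744, -864, -984, -1104
Fifth differences: -120, -120, -120, -120
Fifth differences constant at -120.
-1104 − 120 = -1224;  -5574 − 1224 = -6798;  -20514 − 6798 = -27312;  -61582 − 27312 = -88894;  -159970 − 88894 = -248864
-1224 − 120 = -1344;  -6798 − 1344 = -8142;  -27312 − 8142 = -35454;  -88894 − 35454 = -124348;  -248864 − 124348 = -373212
-1344 − 120 = -1464;  -8142 − 1464 = -9606;  -35454 − 9606 = -45060;  -124348 − 45060 = -169408;  -373212 − 169408 = -542620
-1464 − 120 = -1584;  -9606 − 1584 = -11190;  -45060 − 11190 = -56250;  -169408 − 56250 = -225658;  -542620 − 225658 = -768278

-768278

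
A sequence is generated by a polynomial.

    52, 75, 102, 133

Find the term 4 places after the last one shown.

297

First differences: 23  27  31
Second differences: 4  4
Constant second difference = 4, so extend:
31 + 4 = 35;  133 + 35 = 168
35 + 4 = 39;  168 + 39 = 207
39 + 4 = 43;  207 + 43 = 250
43 + 4 = 47;  250 + 47 = 297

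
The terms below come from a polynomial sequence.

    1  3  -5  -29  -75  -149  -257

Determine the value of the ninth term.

-599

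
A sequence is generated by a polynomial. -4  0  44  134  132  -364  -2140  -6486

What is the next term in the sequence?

4, 44, 90, -2, -496, -1776, -4346
40, 46, -92, -494, -1280, -2570
6, -138, -402, -786, -1290
-144, -264, -384, -504
-120, -120, -120
The fifth differences are constant (-120).
-504 − 120 = -624;  -1290 − 624 = -1914;  -2570 − 1914 = -4484;  -4346 − 4484 = -8830;  -6486 − 8830 = -15316

-15316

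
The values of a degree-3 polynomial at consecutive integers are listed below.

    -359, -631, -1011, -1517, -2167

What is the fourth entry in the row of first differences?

-650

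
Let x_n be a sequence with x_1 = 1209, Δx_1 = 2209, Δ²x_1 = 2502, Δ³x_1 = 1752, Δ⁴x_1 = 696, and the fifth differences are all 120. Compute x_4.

Build the table forward from the leading diagonal:
Δ⁵: 120  120  120  120
Δ⁴: 696  816  936  1056
Δ³: 1752  2448  3264  4200
Δ²: 2502  4254  6702  9966
Δ: 2209  4711  8965  15667
x: 1209  3418  8129  17094

17094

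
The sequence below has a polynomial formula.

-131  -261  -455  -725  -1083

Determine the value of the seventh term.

D1: -130, -194, -270, -358
D2: -64, -76, -88
D3: -12, -12
Third differences constant at -12.
-88 − 12 = -100;  -358 − 100 = -458;  -1083 − 458 = -1541
-100 − 12 = -112;  -458 − 112 = -570;  -1541 − 570 = -2111

-2111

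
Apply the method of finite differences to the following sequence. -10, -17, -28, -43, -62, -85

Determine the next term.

-112

First differences: -7, -11, -15, -19, -23
Second differences: -4, -4, -4, -4
Constant second difference = -4, so extend:
-23 − 4 = -27;  -85 − 27 = -112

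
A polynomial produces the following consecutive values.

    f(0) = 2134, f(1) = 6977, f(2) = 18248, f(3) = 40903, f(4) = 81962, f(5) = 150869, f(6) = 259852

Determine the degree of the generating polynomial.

5

4843, 11271, 22655, 41059, 68907, 108983
6428, 11384, 18404, 27848, 40076
4956, 7020, 9444, 12228
2064, 2424, 2784
360, 360
The fifth differences are constant, so the polynomial has degree 5.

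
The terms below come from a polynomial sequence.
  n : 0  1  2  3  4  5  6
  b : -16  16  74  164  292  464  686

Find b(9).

1712

First differences: 32  58  90  128  172  222
Second differences: 26  32  38  44  50
Third differences: 6  6  6  6
The third differences are constant (6).
50 + 6 = 56;  222 + 56 = 278;  686 + 278 = 964
56 + 6 = 62;  278 + 62 = 340;  964 + 340 = 1304
62 + 6 = 68;  340 + 68 = 408;  1304 + 408 = 1712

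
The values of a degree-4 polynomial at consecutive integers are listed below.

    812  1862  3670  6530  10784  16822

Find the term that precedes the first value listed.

274

First differences: 1050  1808  2860  4254  6038
Second differences: 758  1052  1394  1784
Third differences: 294  342  390
Fourth differences: 48  48
The fourth differences are constant at 48.
Work back: 294 − 48 = 246;  758 − 246 = 512;  1050 − 512 = 538;  812 − 538 = 274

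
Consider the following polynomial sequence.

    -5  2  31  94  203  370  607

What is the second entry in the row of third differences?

D1: 7, 29, 63, 109, 167, 237
D2: 22, 34, 46, 58, 70
D3: 12, 12, 12, 12

12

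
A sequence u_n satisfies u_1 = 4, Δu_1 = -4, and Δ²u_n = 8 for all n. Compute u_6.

64

Build the table forward from the leading diagonal:
Second differences: 8, 8, 8, 8, 8, 8
First differences: -4, 4, 12, 20, 28, 36
u: 4, 0, 4, 16, 36, 64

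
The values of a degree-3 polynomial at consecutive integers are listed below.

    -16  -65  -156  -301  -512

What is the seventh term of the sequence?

D1: -49, -91, -145, -211
D2: -42, -54, -66
D3: -12, -12
Constant third difference = -12, so extend:
-66 − 12 = -78;  -211 − 78 = -289;  -512 − 289 = -801
-78 − 12 = -90;  -289 − 90 = -379;  -801 − 379 = -1180

-1180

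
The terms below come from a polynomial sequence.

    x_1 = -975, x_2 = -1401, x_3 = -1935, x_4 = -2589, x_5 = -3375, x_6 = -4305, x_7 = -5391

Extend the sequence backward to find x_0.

-645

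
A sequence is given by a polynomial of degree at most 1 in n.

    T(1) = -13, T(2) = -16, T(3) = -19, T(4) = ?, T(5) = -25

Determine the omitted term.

-22

Using the first 3 terms:
D1: -3, -3
Constant first difference = -3.
Extend forward: -19 − 3 = -22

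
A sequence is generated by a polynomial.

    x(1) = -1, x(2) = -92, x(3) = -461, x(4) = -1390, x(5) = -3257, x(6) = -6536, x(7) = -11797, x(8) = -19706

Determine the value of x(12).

-94502

D1: -91 , -369 , -929 , -1867 , -3279 , -5261 , -7909
D2: -278 , -560 , -938 , -1412 , -1982 , -2648
D3: -282 , -378 , -474 , -570 , -666
D4: -96 , -96 , -96 , -96
The fourth differences are constant (-96).
-666 − 96 = -762;  -2648 − 762 = -3410;  -7909 − 3410 = -11319;  -19706 − 11319 = -31025
-762 − 96 = -858;  -3410 − 858 = -4268;  -11319 − 4268 = -15587;  -31025 − 15587 = -46612
-858 − 96 = -954;  -4268 − 954 = -5222;  -15587 − 5222 = -20809;  -46612 − 20809 = -67421
-954 − 96 = -1050;  -5222 − 1050 = -6272;  -20809 − 6272 = -27081;  -67421 − 27081 = -94502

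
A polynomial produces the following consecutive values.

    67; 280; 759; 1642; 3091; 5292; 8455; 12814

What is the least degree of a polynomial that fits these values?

Δ: 213, 479, 883, 1449, 2201, 3163, 4359
Δ²: 266, 404, 566, 752, 962, 1196
Δ³: 138, 162, 186, 210, 234
Δ⁴: 24, 24, 24, 24
The fourth differences are constant, so the polynomial has degree 4.

4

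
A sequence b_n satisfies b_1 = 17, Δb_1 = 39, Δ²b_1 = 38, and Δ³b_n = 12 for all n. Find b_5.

449

Build the table forward from the leading diagonal:
Δ³: 12  12  12  12  12
Δ²: 38  50  62  74  86
Δ: 39  77  127  189  263
b: 17  56  133  260  449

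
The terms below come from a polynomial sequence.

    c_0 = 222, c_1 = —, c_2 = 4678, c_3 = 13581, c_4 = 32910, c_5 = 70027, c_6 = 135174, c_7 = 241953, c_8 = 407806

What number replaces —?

1239

Using the last 7 terms:
First differences: 8903  19329  37117  65147  106779  165853
Second differences: 10426  17788  28030  41632  59074
Third differences: 7362  10242  13602  17442
Fourth differences: 2880  3360  3840
Fifth differences: 480  480
Constant fifth difference = 480.
Extend backward: 2880 − 480 = 2400;  7362 − 2400 = 4962;  10426 − 4962 = 5464;  8903 − 5464 = 3439;  4678 − 3439 = 1239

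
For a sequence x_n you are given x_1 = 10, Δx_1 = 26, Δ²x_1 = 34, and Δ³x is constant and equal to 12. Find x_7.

Build the table forward from the leading diagonal:
Third differences: 12  12  12  12  12  12  12
Second differences: 34  46  58  70  82  94  106
First differences: 26  60  106  164  234  316  410
x: 10  36  96  202  366  600  916

916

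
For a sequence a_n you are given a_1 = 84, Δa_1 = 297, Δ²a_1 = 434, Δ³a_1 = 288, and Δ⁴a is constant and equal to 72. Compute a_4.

Build the table forward from the leading diagonal:
D4: 72, 72, 72, 72
D3: 288, 360, 432, 504
D2: 434, 722, 1082, 1514
D1: 297, 731, 1453, 2535
a: 84, 381, 1112, 2565

2565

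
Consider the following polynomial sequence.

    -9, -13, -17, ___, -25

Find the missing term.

Using the first 3 terms:
First differences: -4  -4
Constant first difference = -4.
Extend forward: -17 − 4 = -21

-21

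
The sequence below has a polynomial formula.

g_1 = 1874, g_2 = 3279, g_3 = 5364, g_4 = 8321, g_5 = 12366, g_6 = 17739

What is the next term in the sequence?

1405  2085  2957  4045  5373
680  872  1088  1328
192  216  240
24  24
Fourth differences constant at 24.
240 + 24 = 264;  1328 + 264 = 1592;  5373 + 1592 = 6965;  17739 + 6965 = 24704

24704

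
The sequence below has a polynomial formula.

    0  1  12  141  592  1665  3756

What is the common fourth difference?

D1: 1, 11, 129, 451, 1073, 2091
D2: 10, 118, 322, 622, 1018
D3: 108, 204, 300, 396
D4: 96, 96, 96

96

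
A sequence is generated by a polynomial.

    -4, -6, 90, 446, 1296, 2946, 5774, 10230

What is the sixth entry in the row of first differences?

First differences: -2, 96, 356, 850, 1650, 2828, 4456
Second differences: 98, 260, 494, 800, 1178, 1628
Third differences: 162, 234, 306, 378, 450
Fourth differences: 72, 72, 72, 72

2828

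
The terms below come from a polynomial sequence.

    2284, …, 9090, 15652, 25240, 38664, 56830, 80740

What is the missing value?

4840

Using the last 6 terms:
D1: 6562, 9588, 13424, 18166, 23910
D2: 3026, 3836, 4742, 5744
D3: 810, 906, 1002
D4: 96, 96
Constant fourth difference = 96.
Extend backward: 810 − 96 = 714;  3026 − 714 = 2312;  6562 − 2312 = 4250;  9090 − 4250 = 4840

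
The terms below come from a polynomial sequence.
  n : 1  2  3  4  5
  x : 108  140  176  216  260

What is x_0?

80

D1: 32, 36, 40, 44
D2: 4, 4, 4
The second differences are constant at 4.
Work back: 32 − 4 = 28;  108 − 28 = 80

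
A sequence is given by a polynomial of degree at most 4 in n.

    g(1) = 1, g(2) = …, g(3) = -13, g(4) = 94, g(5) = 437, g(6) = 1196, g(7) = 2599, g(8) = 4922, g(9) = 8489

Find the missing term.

Using the last 7 terms:
D1: 107  343  759  1403  2323  3567
D2: 236  416  644  920  1244
D3: 180  228  276  324
D4: 48  48  48
Constant fourth difference = 48.
Extend backward: 180 − 48 = 132;  236 − 132 = 104;  107 − 104 = 3;  -13 − 3 = -16

-16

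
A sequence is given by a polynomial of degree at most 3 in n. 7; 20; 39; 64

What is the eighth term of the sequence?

224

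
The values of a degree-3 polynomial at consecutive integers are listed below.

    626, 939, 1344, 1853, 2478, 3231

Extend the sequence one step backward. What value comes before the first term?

393

D1: 313  405  509  625  753
D2: 92  104  116  128
D3: 12  12  12
The third differences are constant at 12.
Work back: 92 − 12 = 80;  313 − 80 = 233;  626 − 233 = 393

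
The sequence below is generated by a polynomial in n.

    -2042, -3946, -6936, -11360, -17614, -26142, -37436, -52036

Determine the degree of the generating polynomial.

4

-1904, -2990, -4424, -6254, -8528, -11294, -14600
-1086, -1434, -1830, -2274, -2766, -3306
-348, -396, -444, -492, -540
-48, -48, -48, -48
The fourth differences are constant, so the polynomial has degree 4.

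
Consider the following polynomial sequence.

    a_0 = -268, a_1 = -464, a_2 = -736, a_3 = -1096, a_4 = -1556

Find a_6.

-2824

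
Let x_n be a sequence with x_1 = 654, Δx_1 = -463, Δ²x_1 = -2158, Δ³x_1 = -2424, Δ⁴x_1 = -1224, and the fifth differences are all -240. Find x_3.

-2430

Build the table forward from the leading diagonal:
Δ⁵: -240, -240, -240
Δ⁴: -1224, -1464, -1704
Δ³: -2424, -3648, -5112
Δ²: -2158, -4582, -8230
Δ: -463, -2621, -7203
x: 654, 191, -2430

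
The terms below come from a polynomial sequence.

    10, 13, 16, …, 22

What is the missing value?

Using the first 3 terms:
3  3
Constant first difference = 3.
Extend forward: 16 + 3 = 19

19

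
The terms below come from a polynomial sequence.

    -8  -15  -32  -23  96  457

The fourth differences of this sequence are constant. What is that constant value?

48

First differences: -7, -17, 9, 119, 361
Second differences: -10, 26, 110, 242
Third differences: 36, 84, 132
Fourth differences: 48, 48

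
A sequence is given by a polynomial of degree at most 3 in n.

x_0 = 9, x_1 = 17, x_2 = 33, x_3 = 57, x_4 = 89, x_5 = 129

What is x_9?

369

8, 16, 24, 32, 40
8, 8, 8, 8
The second differences are constant (8).
40 + 8 = 48;  129 + 48 = 177
48 + 8 = 56;  177 + 56 = 233
56 + 8 = 64;  233 + 64 = 297
64 + 8 = 72;  297 + 72 = 369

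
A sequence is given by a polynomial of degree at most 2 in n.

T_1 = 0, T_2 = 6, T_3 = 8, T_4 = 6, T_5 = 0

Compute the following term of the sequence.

-10

6, 2, -2, -6
-4, -4, -4
Second differences constant at -4.
-6 − 4 = -10;  0 − 10 = -10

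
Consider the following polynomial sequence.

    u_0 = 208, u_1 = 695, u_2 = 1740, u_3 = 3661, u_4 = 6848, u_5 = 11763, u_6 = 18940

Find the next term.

28985

First differences: 487  1045  1921  3187  4915  7177
Second differences: 558  876  1266  1728  2262
Third differences: 318  390  462  534
Fourth differences: 72  72  72
Constant fourth difference = 72, so extend:
534 + 72 = 606;  2262 + 606 = 2868;  7177 + 2868 = 10045;  18940 + 10045 = 28985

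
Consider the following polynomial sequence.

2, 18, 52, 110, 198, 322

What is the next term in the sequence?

488

D1: 16, 34, 58, 88, 124
D2: 18, 24, 30, 36
D3: 6, 6, 6
Third differences constant at 6.
36 + 6 = 42;  124 + 42 = 166;  322 + 166 = 488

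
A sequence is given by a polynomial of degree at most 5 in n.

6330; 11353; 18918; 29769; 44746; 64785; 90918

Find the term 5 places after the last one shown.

First differences: 5023  7565  10851  14977  20039  26133
Second differences: 2542  3286  4126  5062  6094
Third differences: 744  840  936  1032
Fourth differences: 96  96  96
The fourth differences are constant (96).
1032 + 96 = 1128;  6094 + 1128 = 7222;  26133 + 7222 = 33355;  90918 + 33355 = 124273
1128 + 96 = 1224;  7222 + 1224 = 8446;  33355 + 8446 = 41801;  124273 + 41801 = 166074
1224 + 96 = 1320;  8446 + 1320 = 9766;  41801 + 9766 = 51567;  166074 + 51567 = 217641
1320 + 96 = 1416;  9766 + 1416 = 11182;  51567 + 11182 = 62749;  217641 + 62749 = 280390
1416 + 96 = 1512;  11182 + 1512 = 12694;  62749 + 12694 = 75443;  280390 + 75443 = 355833

355833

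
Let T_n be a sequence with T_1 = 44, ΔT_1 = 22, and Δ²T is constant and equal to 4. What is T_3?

92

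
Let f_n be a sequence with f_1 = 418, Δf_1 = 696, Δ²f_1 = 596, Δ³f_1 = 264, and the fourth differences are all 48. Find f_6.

Build the table forward from the leading diagonal:
Δ⁴: 48, 48, 48, 48, 48, 48
Δ³: 264, 312, 360, 408, 456, 504
Δ²: 596, 860, 1172, 1532, 1940, 2396
Δ: 696, 1292, 2152, 3324, 4856, 6796
f: 418, 1114, 2406, 4558, 7882, 12738

12738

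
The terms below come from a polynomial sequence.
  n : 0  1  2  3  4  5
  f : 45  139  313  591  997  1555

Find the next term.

94  174  278  406  558
80  104  128  152
24  24  24
Third differences constant at 24.
152 + 24 = 176;  558 + 176 = 734;  1555 + 734 = 2289

2289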